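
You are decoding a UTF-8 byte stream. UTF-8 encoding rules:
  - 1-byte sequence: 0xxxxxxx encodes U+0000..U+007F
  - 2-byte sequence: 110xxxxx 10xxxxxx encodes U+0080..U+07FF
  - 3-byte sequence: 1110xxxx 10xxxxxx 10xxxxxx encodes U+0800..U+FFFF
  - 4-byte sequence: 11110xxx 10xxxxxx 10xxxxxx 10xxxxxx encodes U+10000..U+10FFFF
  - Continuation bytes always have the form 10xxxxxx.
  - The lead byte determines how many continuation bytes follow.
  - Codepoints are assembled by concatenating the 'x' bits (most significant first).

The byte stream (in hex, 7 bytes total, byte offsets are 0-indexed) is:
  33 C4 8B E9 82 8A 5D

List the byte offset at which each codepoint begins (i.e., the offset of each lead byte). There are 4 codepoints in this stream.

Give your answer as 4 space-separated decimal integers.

Byte[0]=33: 1-byte ASCII. cp=U+0033
Byte[1]=C4: 2-byte lead, need 1 cont bytes. acc=0x4
Byte[2]=8B: continuation. acc=(acc<<6)|0x0B=0x10B
Completed: cp=U+010B (starts at byte 1)
Byte[3]=E9: 3-byte lead, need 2 cont bytes. acc=0x9
Byte[4]=82: continuation. acc=(acc<<6)|0x02=0x242
Byte[5]=8A: continuation. acc=(acc<<6)|0x0A=0x908A
Completed: cp=U+908A (starts at byte 3)
Byte[6]=5D: 1-byte ASCII. cp=U+005D

Answer: 0 1 3 6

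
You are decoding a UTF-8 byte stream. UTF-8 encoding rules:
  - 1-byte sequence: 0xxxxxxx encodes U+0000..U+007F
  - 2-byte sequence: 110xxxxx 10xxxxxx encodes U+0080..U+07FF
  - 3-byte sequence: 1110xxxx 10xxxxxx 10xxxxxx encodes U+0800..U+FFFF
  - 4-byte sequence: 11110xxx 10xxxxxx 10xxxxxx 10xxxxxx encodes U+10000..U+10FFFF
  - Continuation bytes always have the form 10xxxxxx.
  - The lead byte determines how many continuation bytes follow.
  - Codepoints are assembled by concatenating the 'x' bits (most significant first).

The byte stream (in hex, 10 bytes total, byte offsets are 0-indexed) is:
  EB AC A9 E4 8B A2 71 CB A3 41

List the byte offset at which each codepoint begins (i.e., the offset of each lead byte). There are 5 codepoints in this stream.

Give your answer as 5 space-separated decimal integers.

Answer: 0 3 6 7 9

Derivation:
Byte[0]=EB: 3-byte lead, need 2 cont bytes. acc=0xB
Byte[1]=AC: continuation. acc=(acc<<6)|0x2C=0x2EC
Byte[2]=A9: continuation. acc=(acc<<6)|0x29=0xBB29
Completed: cp=U+BB29 (starts at byte 0)
Byte[3]=E4: 3-byte lead, need 2 cont bytes. acc=0x4
Byte[4]=8B: continuation. acc=(acc<<6)|0x0B=0x10B
Byte[5]=A2: continuation. acc=(acc<<6)|0x22=0x42E2
Completed: cp=U+42E2 (starts at byte 3)
Byte[6]=71: 1-byte ASCII. cp=U+0071
Byte[7]=CB: 2-byte lead, need 1 cont bytes. acc=0xB
Byte[8]=A3: continuation. acc=(acc<<6)|0x23=0x2E3
Completed: cp=U+02E3 (starts at byte 7)
Byte[9]=41: 1-byte ASCII. cp=U+0041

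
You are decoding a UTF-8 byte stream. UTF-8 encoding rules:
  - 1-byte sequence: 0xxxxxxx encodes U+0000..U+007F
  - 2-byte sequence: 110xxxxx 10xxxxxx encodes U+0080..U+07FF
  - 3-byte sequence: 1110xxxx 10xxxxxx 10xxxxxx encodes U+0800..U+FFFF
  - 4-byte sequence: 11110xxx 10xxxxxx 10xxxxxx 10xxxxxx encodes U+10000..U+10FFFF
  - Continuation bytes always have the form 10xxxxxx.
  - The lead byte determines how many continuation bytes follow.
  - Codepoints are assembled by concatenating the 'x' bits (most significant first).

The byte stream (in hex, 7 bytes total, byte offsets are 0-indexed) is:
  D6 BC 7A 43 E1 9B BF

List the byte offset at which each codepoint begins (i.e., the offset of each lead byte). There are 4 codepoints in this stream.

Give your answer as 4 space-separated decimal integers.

Answer: 0 2 3 4

Derivation:
Byte[0]=D6: 2-byte lead, need 1 cont bytes. acc=0x16
Byte[1]=BC: continuation. acc=(acc<<6)|0x3C=0x5BC
Completed: cp=U+05BC (starts at byte 0)
Byte[2]=7A: 1-byte ASCII. cp=U+007A
Byte[3]=43: 1-byte ASCII. cp=U+0043
Byte[4]=E1: 3-byte lead, need 2 cont bytes. acc=0x1
Byte[5]=9B: continuation. acc=(acc<<6)|0x1B=0x5B
Byte[6]=BF: continuation. acc=(acc<<6)|0x3F=0x16FF
Completed: cp=U+16FF (starts at byte 4)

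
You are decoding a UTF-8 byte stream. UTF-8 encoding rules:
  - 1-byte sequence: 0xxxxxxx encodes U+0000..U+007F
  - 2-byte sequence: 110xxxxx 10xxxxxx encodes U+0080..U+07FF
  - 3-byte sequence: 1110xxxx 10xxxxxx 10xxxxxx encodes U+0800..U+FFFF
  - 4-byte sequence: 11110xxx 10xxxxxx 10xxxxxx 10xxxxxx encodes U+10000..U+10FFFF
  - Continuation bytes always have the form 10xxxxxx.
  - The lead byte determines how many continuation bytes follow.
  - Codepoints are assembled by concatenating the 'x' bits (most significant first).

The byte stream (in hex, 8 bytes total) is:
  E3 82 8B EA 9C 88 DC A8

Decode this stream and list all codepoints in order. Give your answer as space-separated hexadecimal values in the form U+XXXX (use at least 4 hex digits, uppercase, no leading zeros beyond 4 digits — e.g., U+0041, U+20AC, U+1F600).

Byte[0]=E3: 3-byte lead, need 2 cont bytes. acc=0x3
Byte[1]=82: continuation. acc=(acc<<6)|0x02=0xC2
Byte[2]=8B: continuation. acc=(acc<<6)|0x0B=0x308B
Completed: cp=U+308B (starts at byte 0)
Byte[3]=EA: 3-byte lead, need 2 cont bytes. acc=0xA
Byte[4]=9C: continuation. acc=(acc<<6)|0x1C=0x29C
Byte[5]=88: continuation. acc=(acc<<6)|0x08=0xA708
Completed: cp=U+A708 (starts at byte 3)
Byte[6]=DC: 2-byte lead, need 1 cont bytes. acc=0x1C
Byte[7]=A8: continuation. acc=(acc<<6)|0x28=0x728
Completed: cp=U+0728 (starts at byte 6)

Answer: U+308B U+A708 U+0728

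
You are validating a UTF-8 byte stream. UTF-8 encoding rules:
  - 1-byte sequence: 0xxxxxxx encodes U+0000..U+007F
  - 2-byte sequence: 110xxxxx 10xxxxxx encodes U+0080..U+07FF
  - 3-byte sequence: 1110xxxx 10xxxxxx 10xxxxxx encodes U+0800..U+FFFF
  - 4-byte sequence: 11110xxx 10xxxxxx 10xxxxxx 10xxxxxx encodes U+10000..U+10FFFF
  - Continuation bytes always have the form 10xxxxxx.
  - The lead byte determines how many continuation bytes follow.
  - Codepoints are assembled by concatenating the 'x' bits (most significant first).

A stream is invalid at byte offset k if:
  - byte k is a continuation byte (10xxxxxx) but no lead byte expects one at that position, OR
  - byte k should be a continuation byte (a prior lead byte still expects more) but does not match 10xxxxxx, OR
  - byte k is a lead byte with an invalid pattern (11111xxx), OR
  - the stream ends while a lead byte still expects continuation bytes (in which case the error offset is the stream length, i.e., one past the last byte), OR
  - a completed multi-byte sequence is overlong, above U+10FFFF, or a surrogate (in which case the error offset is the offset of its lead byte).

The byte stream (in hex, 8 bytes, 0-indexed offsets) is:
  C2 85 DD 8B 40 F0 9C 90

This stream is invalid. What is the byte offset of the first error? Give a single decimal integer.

Answer: 8

Derivation:
Byte[0]=C2: 2-byte lead, need 1 cont bytes. acc=0x2
Byte[1]=85: continuation. acc=(acc<<6)|0x05=0x85
Completed: cp=U+0085 (starts at byte 0)
Byte[2]=DD: 2-byte lead, need 1 cont bytes. acc=0x1D
Byte[3]=8B: continuation. acc=(acc<<6)|0x0B=0x74B
Completed: cp=U+074B (starts at byte 2)
Byte[4]=40: 1-byte ASCII. cp=U+0040
Byte[5]=F0: 4-byte lead, need 3 cont bytes. acc=0x0
Byte[6]=9C: continuation. acc=(acc<<6)|0x1C=0x1C
Byte[7]=90: continuation. acc=(acc<<6)|0x10=0x710
Byte[8]: stream ended, expected continuation. INVALID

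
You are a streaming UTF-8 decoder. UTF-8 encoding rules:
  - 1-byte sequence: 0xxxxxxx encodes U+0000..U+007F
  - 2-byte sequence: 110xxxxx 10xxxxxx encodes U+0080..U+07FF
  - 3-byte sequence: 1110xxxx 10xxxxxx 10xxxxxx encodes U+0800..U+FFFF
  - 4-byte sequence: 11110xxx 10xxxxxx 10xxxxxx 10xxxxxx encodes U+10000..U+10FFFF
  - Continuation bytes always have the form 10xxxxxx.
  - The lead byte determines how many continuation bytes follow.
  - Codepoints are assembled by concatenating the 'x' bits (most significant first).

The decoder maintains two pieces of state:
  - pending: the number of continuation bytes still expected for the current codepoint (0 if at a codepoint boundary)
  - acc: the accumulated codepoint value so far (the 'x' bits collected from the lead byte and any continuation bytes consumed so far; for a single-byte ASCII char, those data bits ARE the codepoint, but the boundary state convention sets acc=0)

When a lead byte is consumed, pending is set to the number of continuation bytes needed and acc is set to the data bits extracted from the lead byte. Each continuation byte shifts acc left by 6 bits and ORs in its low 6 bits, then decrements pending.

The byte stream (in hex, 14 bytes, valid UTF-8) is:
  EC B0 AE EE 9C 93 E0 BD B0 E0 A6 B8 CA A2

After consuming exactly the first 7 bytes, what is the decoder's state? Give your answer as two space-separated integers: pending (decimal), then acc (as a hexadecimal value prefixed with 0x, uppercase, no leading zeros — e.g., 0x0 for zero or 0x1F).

Byte[0]=EC: 3-byte lead. pending=2, acc=0xC
Byte[1]=B0: continuation. acc=(acc<<6)|0x30=0x330, pending=1
Byte[2]=AE: continuation. acc=(acc<<6)|0x2E=0xCC2E, pending=0
Byte[3]=EE: 3-byte lead. pending=2, acc=0xE
Byte[4]=9C: continuation. acc=(acc<<6)|0x1C=0x39C, pending=1
Byte[5]=93: continuation. acc=(acc<<6)|0x13=0xE713, pending=0
Byte[6]=E0: 3-byte lead. pending=2, acc=0x0

Answer: 2 0x0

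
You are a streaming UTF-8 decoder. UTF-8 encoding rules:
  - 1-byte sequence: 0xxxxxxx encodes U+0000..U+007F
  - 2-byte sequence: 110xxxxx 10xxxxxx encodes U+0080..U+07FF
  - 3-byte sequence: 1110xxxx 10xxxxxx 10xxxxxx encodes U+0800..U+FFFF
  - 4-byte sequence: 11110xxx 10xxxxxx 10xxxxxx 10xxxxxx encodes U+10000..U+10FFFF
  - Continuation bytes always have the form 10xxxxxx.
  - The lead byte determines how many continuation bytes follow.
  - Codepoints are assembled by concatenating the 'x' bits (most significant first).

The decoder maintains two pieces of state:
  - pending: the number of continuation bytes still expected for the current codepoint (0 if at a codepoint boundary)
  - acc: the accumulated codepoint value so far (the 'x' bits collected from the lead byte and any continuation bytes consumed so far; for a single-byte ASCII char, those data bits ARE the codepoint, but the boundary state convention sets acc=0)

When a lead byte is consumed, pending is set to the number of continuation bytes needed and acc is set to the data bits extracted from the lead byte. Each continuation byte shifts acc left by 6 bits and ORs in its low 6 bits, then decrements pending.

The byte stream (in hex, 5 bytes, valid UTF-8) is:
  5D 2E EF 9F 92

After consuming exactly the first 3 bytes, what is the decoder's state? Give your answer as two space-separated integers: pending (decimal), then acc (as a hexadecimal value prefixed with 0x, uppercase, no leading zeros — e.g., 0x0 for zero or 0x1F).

Answer: 2 0xF

Derivation:
Byte[0]=5D: 1-byte. pending=0, acc=0x0
Byte[1]=2E: 1-byte. pending=0, acc=0x0
Byte[2]=EF: 3-byte lead. pending=2, acc=0xF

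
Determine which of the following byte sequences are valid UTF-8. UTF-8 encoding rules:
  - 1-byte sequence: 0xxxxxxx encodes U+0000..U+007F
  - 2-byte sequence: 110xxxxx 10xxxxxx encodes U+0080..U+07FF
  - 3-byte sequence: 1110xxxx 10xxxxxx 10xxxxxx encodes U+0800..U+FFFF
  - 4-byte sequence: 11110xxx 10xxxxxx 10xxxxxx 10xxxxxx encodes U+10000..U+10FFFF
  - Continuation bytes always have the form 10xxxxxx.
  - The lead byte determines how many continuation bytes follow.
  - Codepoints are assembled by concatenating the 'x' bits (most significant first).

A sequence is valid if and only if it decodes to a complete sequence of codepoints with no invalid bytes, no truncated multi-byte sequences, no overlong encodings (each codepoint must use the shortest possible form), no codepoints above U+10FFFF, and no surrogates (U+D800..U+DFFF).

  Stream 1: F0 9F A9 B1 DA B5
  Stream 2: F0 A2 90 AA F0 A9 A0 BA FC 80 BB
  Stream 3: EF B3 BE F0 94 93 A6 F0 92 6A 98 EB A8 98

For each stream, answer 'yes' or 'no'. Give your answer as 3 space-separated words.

Answer: yes no no

Derivation:
Stream 1: decodes cleanly. VALID
Stream 2: error at byte offset 8. INVALID
Stream 3: error at byte offset 9. INVALID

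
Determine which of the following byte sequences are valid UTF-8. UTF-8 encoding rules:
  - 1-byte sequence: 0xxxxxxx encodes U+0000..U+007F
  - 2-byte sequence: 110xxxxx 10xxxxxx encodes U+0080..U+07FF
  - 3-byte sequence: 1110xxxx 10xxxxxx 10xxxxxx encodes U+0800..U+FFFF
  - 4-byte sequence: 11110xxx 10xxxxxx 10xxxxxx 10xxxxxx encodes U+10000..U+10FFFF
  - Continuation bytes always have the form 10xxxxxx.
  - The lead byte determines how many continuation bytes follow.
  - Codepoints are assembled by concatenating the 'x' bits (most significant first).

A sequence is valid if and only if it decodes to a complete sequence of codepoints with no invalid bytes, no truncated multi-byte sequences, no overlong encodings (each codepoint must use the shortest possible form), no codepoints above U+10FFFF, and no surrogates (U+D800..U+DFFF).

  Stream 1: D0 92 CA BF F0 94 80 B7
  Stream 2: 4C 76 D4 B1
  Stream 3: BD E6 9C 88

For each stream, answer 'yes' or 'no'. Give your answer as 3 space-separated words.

Stream 1: decodes cleanly. VALID
Stream 2: decodes cleanly. VALID
Stream 3: error at byte offset 0. INVALID

Answer: yes yes no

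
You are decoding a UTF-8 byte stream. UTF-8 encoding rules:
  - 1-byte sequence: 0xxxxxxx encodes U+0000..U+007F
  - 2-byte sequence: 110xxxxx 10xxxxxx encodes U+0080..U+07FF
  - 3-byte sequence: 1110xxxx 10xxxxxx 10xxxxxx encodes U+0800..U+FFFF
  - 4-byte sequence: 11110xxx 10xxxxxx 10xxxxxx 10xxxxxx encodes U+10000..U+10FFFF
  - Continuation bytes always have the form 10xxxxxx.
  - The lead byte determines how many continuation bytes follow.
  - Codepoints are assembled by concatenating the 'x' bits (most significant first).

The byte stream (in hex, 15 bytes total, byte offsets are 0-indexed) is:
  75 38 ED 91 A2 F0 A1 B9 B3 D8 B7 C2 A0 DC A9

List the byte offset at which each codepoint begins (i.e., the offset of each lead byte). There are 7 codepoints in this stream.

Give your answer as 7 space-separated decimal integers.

Byte[0]=75: 1-byte ASCII. cp=U+0075
Byte[1]=38: 1-byte ASCII. cp=U+0038
Byte[2]=ED: 3-byte lead, need 2 cont bytes. acc=0xD
Byte[3]=91: continuation. acc=(acc<<6)|0x11=0x351
Byte[4]=A2: continuation. acc=(acc<<6)|0x22=0xD462
Completed: cp=U+D462 (starts at byte 2)
Byte[5]=F0: 4-byte lead, need 3 cont bytes. acc=0x0
Byte[6]=A1: continuation. acc=(acc<<6)|0x21=0x21
Byte[7]=B9: continuation. acc=(acc<<6)|0x39=0x879
Byte[8]=B3: continuation. acc=(acc<<6)|0x33=0x21E73
Completed: cp=U+21E73 (starts at byte 5)
Byte[9]=D8: 2-byte lead, need 1 cont bytes. acc=0x18
Byte[10]=B7: continuation. acc=(acc<<6)|0x37=0x637
Completed: cp=U+0637 (starts at byte 9)
Byte[11]=C2: 2-byte lead, need 1 cont bytes. acc=0x2
Byte[12]=A0: continuation. acc=(acc<<6)|0x20=0xA0
Completed: cp=U+00A0 (starts at byte 11)
Byte[13]=DC: 2-byte lead, need 1 cont bytes. acc=0x1C
Byte[14]=A9: continuation. acc=(acc<<6)|0x29=0x729
Completed: cp=U+0729 (starts at byte 13)

Answer: 0 1 2 5 9 11 13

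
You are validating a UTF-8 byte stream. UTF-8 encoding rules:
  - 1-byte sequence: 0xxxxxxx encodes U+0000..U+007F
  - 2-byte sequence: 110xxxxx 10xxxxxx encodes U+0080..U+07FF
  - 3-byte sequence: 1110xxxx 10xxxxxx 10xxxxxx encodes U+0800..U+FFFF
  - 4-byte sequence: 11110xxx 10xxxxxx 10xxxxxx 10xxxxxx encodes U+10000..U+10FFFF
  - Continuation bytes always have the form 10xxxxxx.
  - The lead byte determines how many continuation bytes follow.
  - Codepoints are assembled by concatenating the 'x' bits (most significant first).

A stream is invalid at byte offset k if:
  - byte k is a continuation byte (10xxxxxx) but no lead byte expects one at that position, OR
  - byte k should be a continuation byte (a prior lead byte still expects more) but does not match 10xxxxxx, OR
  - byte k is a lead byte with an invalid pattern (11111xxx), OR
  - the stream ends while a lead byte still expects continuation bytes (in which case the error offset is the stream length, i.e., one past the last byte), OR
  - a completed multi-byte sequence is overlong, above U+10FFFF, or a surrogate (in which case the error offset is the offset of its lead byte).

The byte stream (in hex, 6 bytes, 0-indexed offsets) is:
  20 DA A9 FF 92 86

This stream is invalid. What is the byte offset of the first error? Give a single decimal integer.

Byte[0]=20: 1-byte ASCII. cp=U+0020
Byte[1]=DA: 2-byte lead, need 1 cont bytes. acc=0x1A
Byte[2]=A9: continuation. acc=(acc<<6)|0x29=0x6A9
Completed: cp=U+06A9 (starts at byte 1)
Byte[3]=FF: INVALID lead byte (not 0xxx/110x/1110/11110)

Answer: 3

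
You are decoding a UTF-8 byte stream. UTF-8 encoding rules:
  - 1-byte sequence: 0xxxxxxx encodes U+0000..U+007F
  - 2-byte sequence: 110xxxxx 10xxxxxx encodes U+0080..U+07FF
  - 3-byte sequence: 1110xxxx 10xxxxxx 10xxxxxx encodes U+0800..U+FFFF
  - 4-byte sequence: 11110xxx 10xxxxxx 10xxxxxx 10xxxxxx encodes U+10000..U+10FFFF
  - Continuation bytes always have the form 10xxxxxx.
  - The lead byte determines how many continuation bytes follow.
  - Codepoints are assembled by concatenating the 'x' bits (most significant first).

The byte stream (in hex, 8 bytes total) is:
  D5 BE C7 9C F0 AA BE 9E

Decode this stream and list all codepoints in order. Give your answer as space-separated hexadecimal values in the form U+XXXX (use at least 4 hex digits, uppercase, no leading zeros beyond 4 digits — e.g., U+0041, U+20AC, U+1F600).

Byte[0]=D5: 2-byte lead, need 1 cont bytes. acc=0x15
Byte[1]=BE: continuation. acc=(acc<<6)|0x3E=0x57E
Completed: cp=U+057E (starts at byte 0)
Byte[2]=C7: 2-byte lead, need 1 cont bytes. acc=0x7
Byte[3]=9C: continuation. acc=(acc<<6)|0x1C=0x1DC
Completed: cp=U+01DC (starts at byte 2)
Byte[4]=F0: 4-byte lead, need 3 cont bytes. acc=0x0
Byte[5]=AA: continuation. acc=(acc<<6)|0x2A=0x2A
Byte[6]=BE: continuation. acc=(acc<<6)|0x3E=0xABE
Byte[7]=9E: continuation. acc=(acc<<6)|0x1E=0x2AF9E
Completed: cp=U+2AF9E (starts at byte 4)

Answer: U+057E U+01DC U+2AF9E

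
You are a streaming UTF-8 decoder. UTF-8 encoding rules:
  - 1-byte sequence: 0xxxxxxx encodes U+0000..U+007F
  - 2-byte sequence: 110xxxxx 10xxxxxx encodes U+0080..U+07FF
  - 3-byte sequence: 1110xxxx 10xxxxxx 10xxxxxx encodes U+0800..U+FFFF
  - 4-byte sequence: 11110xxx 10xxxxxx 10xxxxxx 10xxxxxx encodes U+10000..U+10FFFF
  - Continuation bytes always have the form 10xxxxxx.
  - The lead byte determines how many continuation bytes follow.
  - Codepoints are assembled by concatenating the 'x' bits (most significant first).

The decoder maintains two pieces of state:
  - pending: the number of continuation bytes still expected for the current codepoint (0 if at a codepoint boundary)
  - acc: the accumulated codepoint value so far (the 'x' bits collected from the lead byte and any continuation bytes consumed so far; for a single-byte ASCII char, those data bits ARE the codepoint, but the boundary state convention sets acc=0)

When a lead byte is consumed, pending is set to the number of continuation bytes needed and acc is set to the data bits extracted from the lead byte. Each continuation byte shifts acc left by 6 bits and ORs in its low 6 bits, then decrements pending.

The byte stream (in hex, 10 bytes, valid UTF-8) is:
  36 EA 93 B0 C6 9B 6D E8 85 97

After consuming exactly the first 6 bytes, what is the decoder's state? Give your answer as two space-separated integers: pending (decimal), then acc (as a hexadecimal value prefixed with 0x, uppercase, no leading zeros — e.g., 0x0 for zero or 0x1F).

Byte[0]=36: 1-byte. pending=0, acc=0x0
Byte[1]=EA: 3-byte lead. pending=2, acc=0xA
Byte[2]=93: continuation. acc=(acc<<6)|0x13=0x293, pending=1
Byte[3]=B0: continuation. acc=(acc<<6)|0x30=0xA4F0, pending=0
Byte[4]=C6: 2-byte lead. pending=1, acc=0x6
Byte[5]=9B: continuation. acc=(acc<<6)|0x1B=0x19B, pending=0

Answer: 0 0x19B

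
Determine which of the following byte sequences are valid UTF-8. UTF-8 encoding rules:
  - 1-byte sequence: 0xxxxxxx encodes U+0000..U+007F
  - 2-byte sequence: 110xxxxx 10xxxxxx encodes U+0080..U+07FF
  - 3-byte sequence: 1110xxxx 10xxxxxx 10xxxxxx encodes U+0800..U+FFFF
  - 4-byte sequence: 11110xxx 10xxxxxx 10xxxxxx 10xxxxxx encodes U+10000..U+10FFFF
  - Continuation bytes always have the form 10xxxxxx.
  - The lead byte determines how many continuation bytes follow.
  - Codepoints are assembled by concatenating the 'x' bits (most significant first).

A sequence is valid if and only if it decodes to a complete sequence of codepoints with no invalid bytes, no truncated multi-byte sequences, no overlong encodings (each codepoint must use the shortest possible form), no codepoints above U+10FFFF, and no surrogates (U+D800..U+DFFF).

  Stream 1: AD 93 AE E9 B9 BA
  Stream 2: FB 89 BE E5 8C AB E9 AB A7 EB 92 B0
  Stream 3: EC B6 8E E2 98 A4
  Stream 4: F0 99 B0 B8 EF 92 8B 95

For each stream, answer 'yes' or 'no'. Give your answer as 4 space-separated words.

Answer: no no yes no

Derivation:
Stream 1: error at byte offset 0. INVALID
Stream 2: error at byte offset 0. INVALID
Stream 3: decodes cleanly. VALID
Stream 4: error at byte offset 7. INVALID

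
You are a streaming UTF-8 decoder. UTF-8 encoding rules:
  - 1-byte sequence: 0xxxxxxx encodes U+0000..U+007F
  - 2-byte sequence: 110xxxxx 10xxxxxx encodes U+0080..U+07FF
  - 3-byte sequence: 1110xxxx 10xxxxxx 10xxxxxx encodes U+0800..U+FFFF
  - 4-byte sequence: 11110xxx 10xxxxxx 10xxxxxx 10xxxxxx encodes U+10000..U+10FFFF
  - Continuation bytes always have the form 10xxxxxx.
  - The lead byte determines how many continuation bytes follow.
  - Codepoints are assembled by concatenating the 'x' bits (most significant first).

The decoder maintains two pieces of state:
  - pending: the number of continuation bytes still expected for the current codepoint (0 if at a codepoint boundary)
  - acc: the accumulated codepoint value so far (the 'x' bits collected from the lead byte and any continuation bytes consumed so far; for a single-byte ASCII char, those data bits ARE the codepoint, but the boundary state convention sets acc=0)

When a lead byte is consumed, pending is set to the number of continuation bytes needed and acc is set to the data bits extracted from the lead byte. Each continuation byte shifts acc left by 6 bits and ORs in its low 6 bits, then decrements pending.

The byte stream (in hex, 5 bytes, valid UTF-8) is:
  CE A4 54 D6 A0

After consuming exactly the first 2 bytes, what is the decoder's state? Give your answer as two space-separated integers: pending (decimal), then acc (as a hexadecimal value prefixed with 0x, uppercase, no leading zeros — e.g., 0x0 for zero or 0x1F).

Byte[0]=CE: 2-byte lead. pending=1, acc=0xE
Byte[1]=A4: continuation. acc=(acc<<6)|0x24=0x3A4, pending=0

Answer: 0 0x3A4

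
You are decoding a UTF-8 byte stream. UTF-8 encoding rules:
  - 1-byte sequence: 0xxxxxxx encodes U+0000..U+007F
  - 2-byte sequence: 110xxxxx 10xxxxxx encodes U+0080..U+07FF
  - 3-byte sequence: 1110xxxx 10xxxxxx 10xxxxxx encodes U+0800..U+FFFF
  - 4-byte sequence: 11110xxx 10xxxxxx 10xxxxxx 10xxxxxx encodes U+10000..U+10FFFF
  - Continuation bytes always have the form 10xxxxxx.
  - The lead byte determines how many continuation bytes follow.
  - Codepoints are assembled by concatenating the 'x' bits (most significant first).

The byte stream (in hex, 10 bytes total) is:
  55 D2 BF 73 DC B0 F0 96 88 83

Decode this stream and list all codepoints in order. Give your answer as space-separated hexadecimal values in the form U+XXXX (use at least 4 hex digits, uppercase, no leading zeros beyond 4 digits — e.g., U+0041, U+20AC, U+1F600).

Answer: U+0055 U+04BF U+0073 U+0730 U+16203

Derivation:
Byte[0]=55: 1-byte ASCII. cp=U+0055
Byte[1]=D2: 2-byte lead, need 1 cont bytes. acc=0x12
Byte[2]=BF: continuation. acc=(acc<<6)|0x3F=0x4BF
Completed: cp=U+04BF (starts at byte 1)
Byte[3]=73: 1-byte ASCII. cp=U+0073
Byte[4]=DC: 2-byte lead, need 1 cont bytes. acc=0x1C
Byte[5]=B0: continuation. acc=(acc<<6)|0x30=0x730
Completed: cp=U+0730 (starts at byte 4)
Byte[6]=F0: 4-byte lead, need 3 cont bytes. acc=0x0
Byte[7]=96: continuation. acc=(acc<<6)|0x16=0x16
Byte[8]=88: continuation. acc=(acc<<6)|0x08=0x588
Byte[9]=83: continuation. acc=(acc<<6)|0x03=0x16203
Completed: cp=U+16203 (starts at byte 6)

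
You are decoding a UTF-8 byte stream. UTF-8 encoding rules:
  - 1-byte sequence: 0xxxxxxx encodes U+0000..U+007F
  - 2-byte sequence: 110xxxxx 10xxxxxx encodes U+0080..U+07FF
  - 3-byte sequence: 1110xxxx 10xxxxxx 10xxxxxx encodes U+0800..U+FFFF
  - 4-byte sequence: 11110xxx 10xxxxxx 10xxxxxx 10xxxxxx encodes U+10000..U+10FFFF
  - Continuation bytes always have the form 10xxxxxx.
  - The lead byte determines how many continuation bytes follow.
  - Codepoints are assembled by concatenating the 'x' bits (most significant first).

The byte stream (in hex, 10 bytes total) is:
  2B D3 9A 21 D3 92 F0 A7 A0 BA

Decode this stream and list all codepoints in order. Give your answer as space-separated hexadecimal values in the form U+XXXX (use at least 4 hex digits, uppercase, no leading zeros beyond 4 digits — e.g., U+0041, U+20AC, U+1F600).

Byte[0]=2B: 1-byte ASCII. cp=U+002B
Byte[1]=D3: 2-byte lead, need 1 cont bytes. acc=0x13
Byte[2]=9A: continuation. acc=(acc<<6)|0x1A=0x4DA
Completed: cp=U+04DA (starts at byte 1)
Byte[3]=21: 1-byte ASCII. cp=U+0021
Byte[4]=D3: 2-byte lead, need 1 cont bytes. acc=0x13
Byte[5]=92: continuation. acc=(acc<<6)|0x12=0x4D2
Completed: cp=U+04D2 (starts at byte 4)
Byte[6]=F0: 4-byte lead, need 3 cont bytes. acc=0x0
Byte[7]=A7: continuation. acc=(acc<<6)|0x27=0x27
Byte[8]=A0: continuation. acc=(acc<<6)|0x20=0x9E0
Byte[9]=BA: continuation. acc=(acc<<6)|0x3A=0x2783A
Completed: cp=U+2783A (starts at byte 6)

Answer: U+002B U+04DA U+0021 U+04D2 U+2783A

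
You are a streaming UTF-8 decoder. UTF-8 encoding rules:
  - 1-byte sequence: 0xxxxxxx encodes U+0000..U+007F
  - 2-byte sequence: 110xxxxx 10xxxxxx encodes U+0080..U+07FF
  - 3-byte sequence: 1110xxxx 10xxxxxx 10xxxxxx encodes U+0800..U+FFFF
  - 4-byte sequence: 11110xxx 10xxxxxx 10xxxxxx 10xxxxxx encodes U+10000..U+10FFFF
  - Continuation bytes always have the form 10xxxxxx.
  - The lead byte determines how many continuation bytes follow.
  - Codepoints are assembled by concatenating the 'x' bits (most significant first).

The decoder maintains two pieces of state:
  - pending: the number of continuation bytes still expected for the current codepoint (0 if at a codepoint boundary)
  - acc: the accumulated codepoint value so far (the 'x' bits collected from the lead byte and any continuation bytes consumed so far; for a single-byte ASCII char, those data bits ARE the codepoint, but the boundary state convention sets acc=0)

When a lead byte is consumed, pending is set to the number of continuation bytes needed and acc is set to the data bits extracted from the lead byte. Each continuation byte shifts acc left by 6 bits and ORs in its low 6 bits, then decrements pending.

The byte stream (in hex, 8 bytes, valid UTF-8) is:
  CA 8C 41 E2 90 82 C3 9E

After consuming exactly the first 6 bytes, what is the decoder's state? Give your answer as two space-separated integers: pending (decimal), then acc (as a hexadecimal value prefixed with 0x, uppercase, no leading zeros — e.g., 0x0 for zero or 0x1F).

Byte[0]=CA: 2-byte lead. pending=1, acc=0xA
Byte[1]=8C: continuation. acc=(acc<<6)|0x0C=0x28C, pending=0
Byte[2]=41: 1-byte. pending=0, acc=0x0
Byte[3]=E2: 3-byte lead. pending=2, acc=0x2
Byte[4]=90: continuation. acc=(acc<<6)|0x10=0x90, pending=1
Byte[5]=82: continuation. acc=(acc<<6)|0x02=0x2402, pending=0

Answer: 0 0x2402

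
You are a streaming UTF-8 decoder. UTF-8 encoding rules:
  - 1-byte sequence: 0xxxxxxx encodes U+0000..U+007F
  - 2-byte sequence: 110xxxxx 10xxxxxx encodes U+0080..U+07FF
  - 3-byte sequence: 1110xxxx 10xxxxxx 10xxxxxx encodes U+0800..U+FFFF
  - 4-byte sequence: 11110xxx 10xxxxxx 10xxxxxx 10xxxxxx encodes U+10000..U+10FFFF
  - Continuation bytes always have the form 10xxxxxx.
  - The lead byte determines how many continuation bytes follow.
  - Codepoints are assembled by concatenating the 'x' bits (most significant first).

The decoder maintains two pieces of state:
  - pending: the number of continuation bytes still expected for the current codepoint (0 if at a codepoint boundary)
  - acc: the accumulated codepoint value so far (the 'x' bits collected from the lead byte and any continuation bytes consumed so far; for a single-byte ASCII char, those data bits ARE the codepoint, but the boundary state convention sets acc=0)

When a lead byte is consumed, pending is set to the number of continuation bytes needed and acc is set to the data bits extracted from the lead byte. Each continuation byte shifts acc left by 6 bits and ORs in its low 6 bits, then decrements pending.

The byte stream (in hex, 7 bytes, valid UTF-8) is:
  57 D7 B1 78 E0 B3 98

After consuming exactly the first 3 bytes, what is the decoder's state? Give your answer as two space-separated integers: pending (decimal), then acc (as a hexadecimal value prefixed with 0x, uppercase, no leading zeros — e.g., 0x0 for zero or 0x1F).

Byte[0]=57: 1-byte. pending=0, acc=0x0
Byte[1]=D7: 2-byte lead. pending=1, acc=0x17
Byte[2]=B1: continuation. acc=(acc<<6)|0x31=0x5F1, pending=0

Answer: 0 0x5F1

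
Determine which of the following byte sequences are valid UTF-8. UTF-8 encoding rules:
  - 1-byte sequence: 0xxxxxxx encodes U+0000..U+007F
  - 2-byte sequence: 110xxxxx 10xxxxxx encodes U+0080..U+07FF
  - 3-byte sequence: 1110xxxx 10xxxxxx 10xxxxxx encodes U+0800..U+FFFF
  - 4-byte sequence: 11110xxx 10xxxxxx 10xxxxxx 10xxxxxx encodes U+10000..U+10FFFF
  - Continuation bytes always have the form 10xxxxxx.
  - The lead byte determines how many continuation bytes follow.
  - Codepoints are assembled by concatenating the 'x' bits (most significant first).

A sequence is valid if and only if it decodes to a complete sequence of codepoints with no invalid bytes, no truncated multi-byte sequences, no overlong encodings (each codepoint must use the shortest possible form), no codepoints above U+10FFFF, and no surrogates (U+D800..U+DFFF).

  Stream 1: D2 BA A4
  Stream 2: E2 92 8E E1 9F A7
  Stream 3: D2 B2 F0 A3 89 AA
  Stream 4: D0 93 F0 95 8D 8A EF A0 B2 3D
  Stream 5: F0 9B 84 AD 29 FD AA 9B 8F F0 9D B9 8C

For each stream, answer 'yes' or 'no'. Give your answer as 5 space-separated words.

Answer: no yes yes yes no

Derivation:
Stream 1: error at byte offset 2. INVALID
Stream 2: decodes cleanly. VALID
Stream 3: decodes cleanly. VALID
Stream 4: decodes cleanly. VALID
Stream 5: error at byte offset 5. INVALID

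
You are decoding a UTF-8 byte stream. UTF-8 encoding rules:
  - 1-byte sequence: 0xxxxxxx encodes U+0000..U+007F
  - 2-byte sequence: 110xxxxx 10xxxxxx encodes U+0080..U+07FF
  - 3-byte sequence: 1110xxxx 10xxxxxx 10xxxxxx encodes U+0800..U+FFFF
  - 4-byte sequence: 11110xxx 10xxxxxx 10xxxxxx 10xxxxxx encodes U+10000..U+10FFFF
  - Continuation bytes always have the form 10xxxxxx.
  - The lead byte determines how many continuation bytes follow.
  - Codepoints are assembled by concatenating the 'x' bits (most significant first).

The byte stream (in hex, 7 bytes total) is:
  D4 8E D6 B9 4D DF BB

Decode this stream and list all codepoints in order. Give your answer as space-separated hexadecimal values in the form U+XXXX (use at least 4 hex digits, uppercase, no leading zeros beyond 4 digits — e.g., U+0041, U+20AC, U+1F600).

Byte[0]=D4: 2-byte lead, need 1 cont bytes. acc=0x14
Byte[1]=8E: continuation. acc=(acc<<6)|0x0E=0x50E
Completed: cp=U+050E (starts at byte 0)
Byte[2]=D6: 2-byte lead, need 1 cont bytes. acc=0x16
Byte[3]=B9: continuation. acc=(acc<<6)|0x39=0x5B9
Completed: cp=U+05B9 (starts at byte 2)
Byte[4]=4D: 1-byte ASCII. cp=U+004D
Byte[5]=DF: 2-byte lead, need 1 cont bytes. acc=0x1F
Byte[6]=BB: continuation. acc=(acc<<6)|0x3B=0x7FB
Completed: cp=U+07FB (starts at byte 5)

Answer: U+050E U+05B9 U+004D U+07FB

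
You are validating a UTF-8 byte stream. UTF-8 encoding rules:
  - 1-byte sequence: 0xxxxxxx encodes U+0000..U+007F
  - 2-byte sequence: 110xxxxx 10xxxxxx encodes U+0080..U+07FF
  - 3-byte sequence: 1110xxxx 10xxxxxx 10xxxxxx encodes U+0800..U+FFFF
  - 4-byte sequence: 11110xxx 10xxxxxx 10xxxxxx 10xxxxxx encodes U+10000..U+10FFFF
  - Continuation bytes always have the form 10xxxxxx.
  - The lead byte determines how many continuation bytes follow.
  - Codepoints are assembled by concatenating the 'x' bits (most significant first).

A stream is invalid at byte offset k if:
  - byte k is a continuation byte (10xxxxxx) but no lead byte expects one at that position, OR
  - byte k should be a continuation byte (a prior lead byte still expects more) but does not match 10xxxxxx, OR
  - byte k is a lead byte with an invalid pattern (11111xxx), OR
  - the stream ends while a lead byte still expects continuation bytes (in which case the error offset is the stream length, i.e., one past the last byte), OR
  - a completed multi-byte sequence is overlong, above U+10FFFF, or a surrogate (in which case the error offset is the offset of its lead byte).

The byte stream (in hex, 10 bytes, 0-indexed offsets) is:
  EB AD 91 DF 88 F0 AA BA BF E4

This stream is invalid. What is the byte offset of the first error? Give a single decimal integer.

Answer: 10

Derivation:
Byte[0]=EB: 3-byte lead, need 2 cont bytes. acc=0xB
Byte[1]=AD: continuation. acc=(acc<<6)|0x2D=0x2ED
Byte[2]=91: continuation. acc=(acc<<6)|0x11=0xBB51
Completed: cp=U+BB51 (starts at byte 0)
Byte[3]=DF: 2-byte lead, need 1 cont bytes. acc=0x1F
Byte[4]=88: continuation. acc=(acc<<6)|0x08=0x7C8
Completed: cp=U+07C8 (starts at byte 3)
Byte[5]=F0: 4-byte lead, need 3 cont bytes. acc=0x0
Byte[6]=AA: continuation. acc=(acc<<6)|0x2A=0x2A
Byte[7]=BA: continuation. acc=(acc<<6)|0x3A=0xABA
Byte[8]=BF: continuation. acc=(acc<<6)|0x3F=0x2AEBF
Completed: cp=U+2AEBF (starts at byte 5)
Byte[9]=E4: 3-byte lead, need 2 cont bytes. acc=0x4
Byte[10]: stream ended, expected continuation. INVALID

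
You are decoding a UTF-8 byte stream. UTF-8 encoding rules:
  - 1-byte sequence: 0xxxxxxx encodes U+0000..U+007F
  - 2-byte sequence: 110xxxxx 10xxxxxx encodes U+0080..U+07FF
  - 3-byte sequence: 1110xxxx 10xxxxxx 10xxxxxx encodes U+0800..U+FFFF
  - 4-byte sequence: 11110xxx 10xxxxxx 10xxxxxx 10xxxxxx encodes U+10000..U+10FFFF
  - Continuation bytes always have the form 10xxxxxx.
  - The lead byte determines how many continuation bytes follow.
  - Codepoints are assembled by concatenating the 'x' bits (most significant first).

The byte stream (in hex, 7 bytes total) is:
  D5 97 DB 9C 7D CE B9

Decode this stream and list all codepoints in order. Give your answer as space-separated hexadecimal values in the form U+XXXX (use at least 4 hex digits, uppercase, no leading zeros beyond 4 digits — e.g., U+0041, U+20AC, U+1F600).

Answer: U+0557 U+06DC U+007D U+03B9

Derivation:
Byte[0]=D5: 2-byte lead, need 1 cont bytes. acc=0x15
Byte[1]=97: continuation. acc=(acc<<6)|0x17=0x557
Completed: cp=U+0557 (starts at byte 0)
Byte[2]=DB: 2-byte lead, need 1 cont bytes. acc=0x1B
Byte[3]=9C: continuation. acc=(acc<<6)|0x1C=0x6DC
Completed: cp=U+06DC (starts at byte 2)
Byte[4]=7D: 1-byte ASCII. cp=U+007D
Byte[5]=CE: 2-byte lead, need 1 cont bytes. acc=0xE
Byte[6]=B9: continuation. acc=(acc<<6)|0x39=0x3B9
Completed: cp=U+03B9 (starts at byte 5)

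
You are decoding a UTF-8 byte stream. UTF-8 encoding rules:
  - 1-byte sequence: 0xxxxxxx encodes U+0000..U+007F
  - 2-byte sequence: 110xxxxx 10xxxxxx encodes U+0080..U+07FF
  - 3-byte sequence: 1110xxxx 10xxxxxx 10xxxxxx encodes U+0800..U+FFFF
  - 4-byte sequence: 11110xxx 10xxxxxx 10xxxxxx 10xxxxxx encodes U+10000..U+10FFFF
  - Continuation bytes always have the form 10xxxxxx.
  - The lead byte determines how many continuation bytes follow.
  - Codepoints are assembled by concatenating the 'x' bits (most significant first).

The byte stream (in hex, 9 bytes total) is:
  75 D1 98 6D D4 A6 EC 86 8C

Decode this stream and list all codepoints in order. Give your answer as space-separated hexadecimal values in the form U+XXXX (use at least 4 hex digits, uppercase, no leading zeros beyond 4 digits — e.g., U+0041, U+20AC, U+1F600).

Answer: U+0075 U+0458 U+006D U+0526 U+C18C

Derivation:
Byte[0]=75: 1-byte ASCII. cp=U+0075
Byte[1]=D1: 2-byte lead, need 1 cont bytes. acc=0x11
Byte[2]=98: continuation. acc=(acc<<6)|0x18=0x458
Completed: cp=U+0458 (starts at byte 1)
Byte[3]=6D: 1-byte ASCII. cp=U+006D
Byte[4]=D4: 2-byte lead, need 1 cont bytes. acc=0x14
Byte[5]=A6: continuation. acc=(acc<<6)|0x26=0x526
Completed: cp=U+0526 (starts at byte 4)
Byte[6]=EC: 3-byte lead, need 2 cont bytes. acc=0xC
Byte[7]=86: continuation. acc=(acc<<6)|0x06=0x306
Byte[8]=8C: continuation. acc=(acc<<6)|0x0C=0xC18C
Completed: cp=U+C18C (starts at byte 6)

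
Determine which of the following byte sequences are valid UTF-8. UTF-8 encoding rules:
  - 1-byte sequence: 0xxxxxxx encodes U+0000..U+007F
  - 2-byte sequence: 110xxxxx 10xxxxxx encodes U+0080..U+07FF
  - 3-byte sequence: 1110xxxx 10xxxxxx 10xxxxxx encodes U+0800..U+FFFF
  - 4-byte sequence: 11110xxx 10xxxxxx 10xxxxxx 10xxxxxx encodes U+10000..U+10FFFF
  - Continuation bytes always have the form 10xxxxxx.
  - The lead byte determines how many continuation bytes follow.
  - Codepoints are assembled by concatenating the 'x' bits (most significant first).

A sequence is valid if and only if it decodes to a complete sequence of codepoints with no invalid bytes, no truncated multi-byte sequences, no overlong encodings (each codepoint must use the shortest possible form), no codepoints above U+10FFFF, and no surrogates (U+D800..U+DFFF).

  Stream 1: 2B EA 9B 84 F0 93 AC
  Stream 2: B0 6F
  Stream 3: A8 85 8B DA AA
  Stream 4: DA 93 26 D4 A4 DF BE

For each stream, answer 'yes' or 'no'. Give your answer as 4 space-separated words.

Stream 1: error at byte offset 7. INVALID
Stream 2: error at byte offset 0. INVALID
Stream 3: error at byte offset 0. INVALID
Stream 4: decodes cleanly. VALID

Answer: no no no yes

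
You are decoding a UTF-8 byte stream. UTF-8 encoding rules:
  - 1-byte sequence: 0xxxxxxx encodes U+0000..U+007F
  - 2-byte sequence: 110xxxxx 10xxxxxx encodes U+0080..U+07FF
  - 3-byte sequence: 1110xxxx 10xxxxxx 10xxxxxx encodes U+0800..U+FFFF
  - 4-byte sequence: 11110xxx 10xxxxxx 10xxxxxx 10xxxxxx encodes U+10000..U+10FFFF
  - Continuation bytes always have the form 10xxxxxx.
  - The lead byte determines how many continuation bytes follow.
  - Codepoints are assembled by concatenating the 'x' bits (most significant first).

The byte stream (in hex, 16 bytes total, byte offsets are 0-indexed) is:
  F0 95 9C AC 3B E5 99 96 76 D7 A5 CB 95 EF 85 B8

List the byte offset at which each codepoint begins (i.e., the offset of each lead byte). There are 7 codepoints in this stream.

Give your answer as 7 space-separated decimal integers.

Byte[0]=F0: 4-byte lead, need 3 cont bytes. acc=0x0
Byte[1]=95: continuation. acc=(acc<<6)|0x15=0x15
Byte[2]=9C: continuation. acc=(acc<<6)|0x1C=0x55C
Byte[3]=AC: continuation. acc=(acc<<6)|0x2C=0x1572C
Completed: cp=U+1572C (starts at byte 0)
Byte[4]=3B: 1-byte ASCII. cp=U+003B
Byte[5]=E5: 3-byte lead, need 2 cont bytes. acc=0x5
Byte[6]=99: continuation. acc=(acc<<6)|0x19=0x159
Byte[7]=96: continuation. acc=(acc<<6)|0x16=0x5656
Completed: cp=U+5656 (starts at byte 5)
Byte[8]=76: 1-byte ASCII. cp=U+0076
Byte[9]=D7: 2-byte lead, need 1 cont bytes. acc=0x17
Byte[10]=A5: continuation. acc=(acc<<6)|0x25=0x5E5
Completed: cp=U+05E5 (starts at byte 9)
Byte[11]=CB: 2-byte lead, need 1 cont bytes. acc=0xB
Byte[12]=95: continuation. acc=(acc<<6)|0x15=0x2D5
Completed: cp=U+02D5 (starts at byte 11)
Byte[13]=EF: 3-byte lead, need 2 cont bytes. acc=0xF
Byte[14]=85: continuation. acc=(acc<<6)|0x05=0x3C5
Byte[15]=B8: continuation. acc=(acc<<6)|0x38=0xF178
Completed: cp=U+F178 (starts at byte 13)

Answer: 0 4 5 8 9 11 13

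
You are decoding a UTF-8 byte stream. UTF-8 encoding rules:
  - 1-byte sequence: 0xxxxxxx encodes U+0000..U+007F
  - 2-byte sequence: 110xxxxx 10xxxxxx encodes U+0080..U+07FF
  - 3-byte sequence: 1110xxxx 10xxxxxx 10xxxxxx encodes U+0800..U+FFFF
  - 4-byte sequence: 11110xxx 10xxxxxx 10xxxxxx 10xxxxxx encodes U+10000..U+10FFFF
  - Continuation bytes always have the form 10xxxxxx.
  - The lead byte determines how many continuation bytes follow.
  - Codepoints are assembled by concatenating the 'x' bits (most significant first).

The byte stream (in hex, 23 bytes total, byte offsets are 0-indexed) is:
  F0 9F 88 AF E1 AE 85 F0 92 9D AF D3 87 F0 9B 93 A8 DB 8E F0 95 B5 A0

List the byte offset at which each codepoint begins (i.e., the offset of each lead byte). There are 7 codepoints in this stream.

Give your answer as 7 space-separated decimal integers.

Answer: 0 4 7 11 13 17 19

Derivation:
Byte[0]=F0: 4-byte lead, need 3 cont bytes. acc=0x0
Byte[1]=9F: continuation. acc=(acc<<6)|0x1F=0x1F
Byte[2]=88: continuation. acc=(acc<<6)|0x08=0x7C8
Byte[3]=AF: continuation. acc=(acc<<6)|0x2F=0x1F22F
Completed: cp=U+1F22F (starts at byte 0)
Byte[4]=E1: 3-byte lead, need 2 cont bytes. acc=0x1
Byte[5]=AE: continuation. acc=(acc<<6)|0x2E=0x6E
Byte[6]=85: continuation. acc=(acc<<6)|0x05=0x1B85
Completed: cp=U+1B85 (starts at byte 4)
Byte[7]=F0: 4-byte lead, need 3 cont bytes. acc=0x0
Byte[8]=92: continuation. acc=(acc<<6)|0x12=0x12
Byte[9]=9D: continuation. acc=(acc<<6)|0x1D=0x49D
Byte[10]=AF: continuation. acc=(acc<<6)|0x2F=0x1276F
Completed: cp=U+1276F (starts at byte 7)
Byte[11]=D3: 2-byte lead, need 1 cont bytes. acc=0x13
Byte[12]=87: continuation. acc=(acc<<6)|0x07=0x4C7
Completed: cp=U+04C7 (starts at byte 11)
Byte[13]=F0: 4-byte lead, need 3 cont bytes. acc=0x0
Byte[14]=9B: continuation. acc=(acc<<6)|0x1B=0x1B
Byte[15]=93: continuation. acc=(acc<<6)|0x13=0x6D3
Byte[16]=A8: continuation. acc=(acc<<6)|0x28=0x1B4E8
Completed: cp=U+1B4E8 (starts at byte 13)
Byte[17]=DB: 2-byte lead, need 1 cont bytes. acc=0x1B
Byte[18]=8E: continuation. acc=(acc<<6)|0x0E=0x6CE
Completed: cp=U+06CE (starts at byte 17)
Byte[19]=F0: 4-byte lead, need 3 cont bytes. acc=0x0
Byte[20]=95: continuation. acc=(acc<<6)|0x15=0x15
Byte[21]=B5: continuation. acc=(acc<<6)|0x35=0x575
Byte[22]=A0: continuation. acc=(acc<<6)|0x20=0x15D60
Completed: cp=U+15D60 (starts at byte 19)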